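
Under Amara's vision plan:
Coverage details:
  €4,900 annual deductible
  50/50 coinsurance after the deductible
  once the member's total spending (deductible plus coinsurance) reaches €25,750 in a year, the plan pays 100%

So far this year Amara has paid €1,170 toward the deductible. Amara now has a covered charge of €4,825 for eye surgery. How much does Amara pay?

€4,277.50

€1,170 of the €4,900 deductible is already met, leaving €3,730.
The remaining €1,095 (= €4,825 − €3,730) moves to coinsurance.
Coinsurance: €1,095 × 50% = €547.50.
Member responsibility before any cap: €3,730 + €547.50 = €4,277.50.
Total out-of-pocket so far would be €1,170 + €4,277.50 = €5,447.50, below the €25,750 cap — no reduction.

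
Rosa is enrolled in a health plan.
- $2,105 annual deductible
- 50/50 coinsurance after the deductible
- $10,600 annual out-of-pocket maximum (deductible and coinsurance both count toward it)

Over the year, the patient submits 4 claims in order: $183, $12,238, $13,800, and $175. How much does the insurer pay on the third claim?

$10,463

Bill 1, $183: fully absorbed by the deductible. Cost to patient: $183. OOP to date $183. Insurer: $183 − $183 = $0.
Bill 2, $12,238: deductible takes $1,922, $10,316 remains; 50% of $10,316 = $5,158. Cost to patient: $7,080. OOP to date $7,263. Plan pays $12,238 − $7,080 = $5,158.
Bill 3, $13,800: 50% coinsurance on $13,800 = $6,900. OOP would hit $14,163 > $10,600, so the cap limits the patient to $10,600 − $7,263 = $3,337. Insurer: $13,800 − $3,337 = $10,463.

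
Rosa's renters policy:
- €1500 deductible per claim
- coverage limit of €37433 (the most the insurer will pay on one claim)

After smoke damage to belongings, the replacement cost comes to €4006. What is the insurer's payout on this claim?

After the deductible, €4006 − €1500 = €2506 remains.
€2506 ≤ €37433, so the limit doesn't bind; insurer pays €2506.

€2506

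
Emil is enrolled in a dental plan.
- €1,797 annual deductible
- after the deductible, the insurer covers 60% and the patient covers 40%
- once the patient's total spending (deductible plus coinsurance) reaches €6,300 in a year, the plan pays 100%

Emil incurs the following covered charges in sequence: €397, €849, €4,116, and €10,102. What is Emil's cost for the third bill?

Bill 1, €397: all of it applies to the deductible. Patient owes €397 (running OOP €397).
Bill 2, €849: all of it applies to the deductible. Cost to patient: €849. OOP to date €1,246.
Bill 3, €4,116: €551 finishes the deductible; €3,565 goes to coinsurance; 40% of €3,565 = €1,426. Patient pays €1,977; OOP now €3,223.

€1,977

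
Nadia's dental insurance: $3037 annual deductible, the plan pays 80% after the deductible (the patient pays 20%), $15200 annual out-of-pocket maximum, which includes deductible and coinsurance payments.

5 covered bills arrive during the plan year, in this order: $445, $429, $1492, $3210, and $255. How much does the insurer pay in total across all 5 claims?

$2235.20

Bill 1, $445: all of it applies to the deductible. Cost to patient: $445. OOP to date $445. Plan pays $445 − $445 = $0.
Bill 2, $429: entire amount goes to the deductible. Patient pays $429; OOP now $874. Insurer: $429 − $429 = $0.
Bill 3, $1492: entire amount goes to the deductible. Cost to patient: $1492. OOP to date $2366. Plan pays $1492 − $1492 = $0.
Bill 4, $3210: $671 to deductible, leaving $2539; coinsurance $2539 × 20% = $507.80. Patient pays $1178.80; OOP now $3544.80. Plan pays $3210 − $1178.80 = $2031.20.
Bill 5, $255: deductible met; 20% of $255 = $51. Patient pays $51; OOP now $3595.80. Insurer: $255 − $51 = $204.
Insurer total: $0 + $0 + $0 + $2031.20 + $204 = $2235.20.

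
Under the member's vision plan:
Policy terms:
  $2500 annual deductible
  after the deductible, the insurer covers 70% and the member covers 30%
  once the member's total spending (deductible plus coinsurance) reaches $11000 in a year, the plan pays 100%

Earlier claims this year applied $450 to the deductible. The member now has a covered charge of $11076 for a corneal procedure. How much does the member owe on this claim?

$4757.80

Remaining deductible: $2500 − $450 = $2050.
After the $2050 deductible portion, $11076 − $2050 = $9026 is subject to coinsurance.
Coinsurance: $9026 × 30% = $2707.80.
So the member owes $2050 + $2707.80 = $4757.80 before any cap.
Cumulative spending $450 + $4757.80 = $5207.80 stays under the $11000 maximum.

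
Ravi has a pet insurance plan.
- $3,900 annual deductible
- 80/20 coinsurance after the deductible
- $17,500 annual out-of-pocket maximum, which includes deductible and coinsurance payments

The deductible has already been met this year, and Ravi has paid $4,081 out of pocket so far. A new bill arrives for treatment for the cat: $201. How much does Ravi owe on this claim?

With the deductible met, the entire $201 is subject to coinsurance.
Coinsurance: $201 × 20% = $40.20.
Cumulative spending $4,081 + $40.20 = $4,121.20 stays under the $17,500 maximum.

$40.20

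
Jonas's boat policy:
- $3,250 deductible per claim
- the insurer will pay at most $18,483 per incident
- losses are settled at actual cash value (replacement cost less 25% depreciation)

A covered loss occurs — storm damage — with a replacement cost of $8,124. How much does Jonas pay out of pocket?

Actual cash value after 25% depreciation: $8,124 × 75% = $6,093.
After the deductible, $6,093 − $3,250 = $2,843 remains.
$2,843 ≤ $18,483, so the limit doesn't bind; insurer pays $2,843.
The owner bears the rest of the original loss: $8,124 − $2,843 = $5,281.

$5,281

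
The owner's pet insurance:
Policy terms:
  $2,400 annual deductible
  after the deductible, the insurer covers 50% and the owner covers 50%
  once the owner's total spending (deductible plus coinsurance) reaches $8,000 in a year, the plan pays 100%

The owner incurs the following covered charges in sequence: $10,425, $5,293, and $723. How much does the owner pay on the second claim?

Bill 1, $10,425: $2,400 to deductible, leaving $8,025; owner's 50% is $4,012.50. Cost to owner: $6,412.50. OOP to date $6,412.50.
Bill 2, $5,293: deductible met; 50% of $5,293 = $2,646.50. Adding that to $6,412.50 gives $9,059, past the $8,000 cap; owner pays only $8,000 − $6,412.50 = $1,587.50.

$1,587.50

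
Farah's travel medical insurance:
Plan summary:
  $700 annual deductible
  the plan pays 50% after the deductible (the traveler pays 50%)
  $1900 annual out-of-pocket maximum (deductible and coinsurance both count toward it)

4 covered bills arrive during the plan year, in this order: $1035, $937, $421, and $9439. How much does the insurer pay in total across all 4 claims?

$9932

#1 ($1035): $700 finishes the deductible; $335 goes to coinsurance; coinsurance $335 × 50% = $167.50. Traveler owes $867.50 (running OOP $867.50). Plan pays $1035 − $867.50 = $167.50.
#2 ($937): deductible already satisfied, so traveler's share is 50% × $937 = $468.50. Cost to traveler: $468.50. OOP to date $1336. Plan pays $937 − $468.50 = $468.50.
#3 ($421): deductible met; 50% of $421 = $210.50. Traveler pays $210.50; OOP now $1546.50. Insurer: $421 − $210.50 = $210.50.
#4 ($9439): 50% coinsurance on $9439 = $4719.50. OOP would hit $6266 > $1900, so the cap limits the traveler to $1900 − $1546.50 = $353.50. Plan pays $9439 − $353.50 = $9085.50.
Insurer total = bills − traveler's total = $11832 − $1900 = $9932.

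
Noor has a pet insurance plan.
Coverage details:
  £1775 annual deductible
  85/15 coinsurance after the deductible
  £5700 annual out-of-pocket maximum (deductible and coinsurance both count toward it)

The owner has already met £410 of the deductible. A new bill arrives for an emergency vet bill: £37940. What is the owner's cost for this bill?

Deductible still to meet: £1775 − £410 = £1365.
The remaining £36575 (= £37940 − £1365) moves to coinsurance.
Coinsurance: £36575 × 15% = £5486.25.
So the owner owes £1365 + £5486.25 = £6851.25 before any cap.
That would bring total out-of-pocket to £7261.25, past the £5700 cap. The owner is capped at £5700 − £410 = £5290 on this claim.

£5290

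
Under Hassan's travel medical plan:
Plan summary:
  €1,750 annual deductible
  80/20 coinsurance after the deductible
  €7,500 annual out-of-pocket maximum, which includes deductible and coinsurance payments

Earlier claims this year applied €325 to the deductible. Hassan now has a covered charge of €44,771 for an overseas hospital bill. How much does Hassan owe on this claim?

€7,175

Remaining deductible: €1,750 − €325 = €1,425.
The remaining €43,346 (= €44,771 − €1,425) moves to coinsurance.
20% of €43,346 = €8,669.20 falls to the traveler.
So the traveler owes €1,425 + €8,669.20 = €10,094.20 before any cap.
That would bring total out-of-pocket to €10,419.20, past the €7,500 cap. The traveler is capped at €7,500 − €325 = €7,175 on this claim.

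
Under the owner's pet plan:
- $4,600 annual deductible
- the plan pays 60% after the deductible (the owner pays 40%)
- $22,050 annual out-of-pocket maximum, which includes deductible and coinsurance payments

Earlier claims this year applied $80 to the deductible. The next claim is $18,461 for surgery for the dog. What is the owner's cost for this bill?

$10,096.40

$80 of the $4,600 deductible is already met, leaving $4,520.
That leaves $18,461 − $4,520 = $13,941 for coinsurance.
Coinsurance: $13,941 × 40% = $5,576.40.
So the owner owes $4,520 + $5,576.40 = $10,096.40 before any cap.
Total out-of-pocket so far would be $80 + $10,096.40 = $10,176.40, below the $22,050 cap — no reduction.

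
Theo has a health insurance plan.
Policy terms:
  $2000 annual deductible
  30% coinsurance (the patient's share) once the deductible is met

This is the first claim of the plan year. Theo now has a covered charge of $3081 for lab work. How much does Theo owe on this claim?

Deductible not yet touched, so the first $2000 of the bill goes to the deductible.
The remaining $1081 (= $3081 − $2000) moves to coinsurance.
Coinsurance: $1081 × 30% = $324.30.
Patient responsibility: $2000 + $324.30 = $2324.30.

$2324.30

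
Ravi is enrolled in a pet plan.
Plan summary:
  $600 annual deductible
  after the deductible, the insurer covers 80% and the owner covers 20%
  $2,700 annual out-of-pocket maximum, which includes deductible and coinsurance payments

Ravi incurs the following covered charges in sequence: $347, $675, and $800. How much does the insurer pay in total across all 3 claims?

$977.60

Claim 1 — $347: fully absorbed by the deductible. Cost to owner: $347. OOP to date $347. Insurer: $347 − $347 = $0.
Claim 2 — $675: deductible takes $253, $422 remains; owner's 20% is $84.40. Cost to owner: $337.40. OOP to date $684.40. Insurer: $675 − $337.40 = $337.60.
Claim 3 — $800: deductible met; 20% of $800 = $160. Cost to owner: $160. OOP to date $844.40. Plan pays $800 − $160 = $640.
Insurer total: $0 + $337.60 + $640 = $977.60.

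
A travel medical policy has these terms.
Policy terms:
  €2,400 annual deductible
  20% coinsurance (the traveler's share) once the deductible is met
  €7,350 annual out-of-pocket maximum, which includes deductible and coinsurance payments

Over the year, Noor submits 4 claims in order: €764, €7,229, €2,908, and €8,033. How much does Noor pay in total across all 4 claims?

#1 (€764): fully absorbed by the deductible. Traveler pays €764; OOP now €764.
#2 (€7,229): deductible takes €1,636, €5,593 remains; 20% of €5,593 = €1,118.60. Traveler pays €2,754.60; OOP now €3,518.60.
#3 (€2,908): 20% coinsurance on €2,908 = €581.60. Traveler owes €581.60 (running OOP €4,100.20).
#4 (€8,033): deductible already satisfied, so traveler's share is 20% × €8,033 = €1,606.60. Traveler owes €1,606.60 (running OOP €5,706.80).
Summing the traveler's payments: €764 + €2,754.60 + €581.60 + €1,606.60 = €5,706.80.

€5,706.80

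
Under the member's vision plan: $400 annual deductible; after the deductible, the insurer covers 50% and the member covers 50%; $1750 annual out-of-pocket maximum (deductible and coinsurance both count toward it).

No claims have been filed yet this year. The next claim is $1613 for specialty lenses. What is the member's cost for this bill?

Deductible not yet touched, so the first $400 of the bill goes to the deductible.
After the $400 deductible portion, $1613 − $400 = $1213 is subject to coinsurance.
50% of $1213 = $606.50 falls to the member.
Member responsibility before any cap: $400 + $606.50 = $1006.50.
Total out-of-pocket so far would be $0 + $1006.50 = $1006.50, below the $1750 cap — no reduction.

$1006.50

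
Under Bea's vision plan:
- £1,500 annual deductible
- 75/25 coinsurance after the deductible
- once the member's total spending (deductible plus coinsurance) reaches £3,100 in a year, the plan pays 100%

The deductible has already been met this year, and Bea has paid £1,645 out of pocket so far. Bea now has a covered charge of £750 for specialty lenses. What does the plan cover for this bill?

£562.50

The deductible is already satisfied, so the full bill goes to coinsurance.
Coinsurance: £750 × 25% = £187.50.
Cumulative spending £1,645 + £187.50 = £1,832.50 stays under the £3,100 maximum.
The insurer covers the remainder: £750 − £187.50 = £562.50.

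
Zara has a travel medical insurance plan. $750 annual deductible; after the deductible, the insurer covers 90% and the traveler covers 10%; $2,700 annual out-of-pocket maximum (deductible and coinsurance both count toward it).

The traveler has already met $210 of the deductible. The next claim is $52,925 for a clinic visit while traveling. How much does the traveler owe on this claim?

Remaining deductible: $750 − $210 = $540.
The remaining $52,385 (= $52,925 − $540) moves to coinsurance.
10% of $52,385 = $5,238.50 falls to the traveler.
So the traveler owes $540 + $5,238.50 = $5,778.50 before any cap.
That would bring total out-of-pocket to $5,988.50, past the $2,700 cap. The traveler is capped at $2,700 − $210 = $2,490 on this claim.

$2,490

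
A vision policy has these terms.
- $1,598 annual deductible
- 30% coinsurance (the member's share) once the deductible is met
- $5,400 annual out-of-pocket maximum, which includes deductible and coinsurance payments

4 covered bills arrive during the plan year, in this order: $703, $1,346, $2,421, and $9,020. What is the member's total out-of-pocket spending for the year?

$5,165.60

Bill 1, $703: fully absorbed by the deductible. Cost to member: $703. OOP to date $703.
Bill 2, $1,346: deductible takes $895, $451 remains; coinsurance $451 × 30% = $135.30. Cost to member: $1,030.30. OOP to date $1,733.30.
Bill 3, $2,421: deductible already satisfied, so member's share is 30% × $2,421 = $726.30. Cost to member: $726.30. OOP to date $2,459.60.
Bill 4, $9,020: deductible met; 30% of $9,020 = $2,706. Cost to member: $2,706. OOP to date $5,165.60.
Total paid by the member: $703 + $1,030.30 + $726.30 + $2,706 = $5,165.60.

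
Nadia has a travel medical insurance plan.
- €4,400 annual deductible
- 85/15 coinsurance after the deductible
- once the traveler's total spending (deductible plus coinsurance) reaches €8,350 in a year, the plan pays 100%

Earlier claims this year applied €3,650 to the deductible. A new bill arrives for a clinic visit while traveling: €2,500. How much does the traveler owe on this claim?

€1,012.50

Deductible still to meet: €4,400 − €3,650 = €750.
The remaining €1,750 (= €2,500 − €750) moves to coinsurance.
Traveler's 15% share of €1,750 is €262.50.
So the traveler owes €750 + €262.50 = €1,012.50 before any cap.
Cumulative spending €3,650 + €1,012.50 = €4,662.50 stays under the €8,350 maximum.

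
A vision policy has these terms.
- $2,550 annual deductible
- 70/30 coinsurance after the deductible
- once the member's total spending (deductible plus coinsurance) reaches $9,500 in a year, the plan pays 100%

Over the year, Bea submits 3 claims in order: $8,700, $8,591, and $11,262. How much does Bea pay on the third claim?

#1 ($8,700): $2,550 to deductible, leaving $6,150; coinsurance $6,150 × 30% = $1,845. Member pays $4,395; OOP now $4,395.
#2 ($8,591): deductible already satisfied, so member's share is 30% × $8,591 = $2,577.30. Cost to member: $2,577.30. OOP to date $6,972.30.
#3 ($11,262): deductible met; 30% of $11,262 = $3,378.60. OOP would hit $10,350.90 > $9,500, so the cap limits the member to $9,500 − $6,972.30 = $2,527.70.

$2,527.70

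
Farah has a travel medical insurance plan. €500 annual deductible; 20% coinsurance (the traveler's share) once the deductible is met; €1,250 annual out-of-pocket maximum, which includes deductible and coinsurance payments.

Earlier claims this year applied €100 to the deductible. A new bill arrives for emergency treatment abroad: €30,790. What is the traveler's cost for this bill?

€1,150

Deductible still to meet: €500 − €100 = €400.
The remaining €30,390 (= €30,790 − €400) moves to coinsurance.
Traveler's 20% share of €30,390 is €6,078.
Traveler responsibility before any cap: €400 + €6,078 = €6,478.
That would bring total out-of-pocket to €6,578, past the €1,250 cap. The traveler is capped at €1,250 − €100 = €1,150 on this claim.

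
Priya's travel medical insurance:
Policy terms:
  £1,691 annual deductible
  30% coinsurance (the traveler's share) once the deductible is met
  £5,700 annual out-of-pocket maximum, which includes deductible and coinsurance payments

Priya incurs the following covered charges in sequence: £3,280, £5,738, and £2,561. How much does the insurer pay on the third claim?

£1,792.70

Claim 1 (£3,280): £1,691 to deductible, leaving £1,589; 30% of £1,589 = £476.70. Traveler pays £2,167.70; OOP now £2,167.70. Insurer: £3,280 − £2,167.70 = £1,112.30.
Claim 2 (£5,738): deductible already satisfied, so traveler's share is 30% × £5,738 = £1,721.40. Traveler owes £1,721.40 (running OOP £3,889.10). Plan pays £5,738 − £1,721.40 = £4,016.60.
Claim 3 (£2,561): 30% coinsurance on £2,561 = £768.30. Traveler owes £768.30 (running OOP £4,657.40). Insurer: £2,561 − £768.30 = £1,792.70.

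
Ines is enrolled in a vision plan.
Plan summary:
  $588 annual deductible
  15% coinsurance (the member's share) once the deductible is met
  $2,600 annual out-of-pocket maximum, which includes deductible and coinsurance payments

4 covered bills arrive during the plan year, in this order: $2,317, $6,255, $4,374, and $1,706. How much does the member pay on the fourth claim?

$158.30

Bill 1, $2,317: $588 to deductible, leaving $1,729; member's 15% is $259.35. Member pays $847.35; OOP now $847.35.
Bill 2, $6,255: deductible already satisfied, so member's share is 15% × $6,255 = $938.25. Member pays $938.25; OOP now $1,785.60.
Bill 3, $4,374: deductible already satisfied, so member's share is 15% × $4,374 = $656.10. Member owes $656.10 (running OOP $2,441.70).
Bill 4, $1,706: deductible met; 15% of $1,706 = $255.90. That would push OOP to $2,697.60, over the $2,600 cap, so member pays $2,600 − $2,441.70 = $158.30.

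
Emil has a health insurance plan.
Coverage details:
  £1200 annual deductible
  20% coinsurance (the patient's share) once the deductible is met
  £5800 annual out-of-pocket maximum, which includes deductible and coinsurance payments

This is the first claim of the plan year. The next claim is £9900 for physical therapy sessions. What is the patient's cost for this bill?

£2940

The full £1200 deductible is still open; £1200 of this bill applies to it.
After the £1200 deductible portion, £9900 − £1200 = £8700 is subject to coinsurance.
Coinsurance: £8700 × 20% = £1740.
Patient responsibility before any cap: £1200 + £1740 = £2940.
Total out-of-pocket so far would be £0 + £2940 = £2940, below the £5800 cap — no reduction.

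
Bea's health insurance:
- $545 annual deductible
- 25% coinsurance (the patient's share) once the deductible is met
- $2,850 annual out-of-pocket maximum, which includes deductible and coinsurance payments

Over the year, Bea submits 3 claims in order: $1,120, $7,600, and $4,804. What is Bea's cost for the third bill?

$261.25

Bill 1, $1,120: deductible takes $545, $575 remains; patient's 25% is $143.75. Patient owes $688.75 (running OOP $688.75).
Bill 2, $7,600: 25% coinsurance on $7,600 = $1,900. Patient pays $1,900; OOP now $2,588.75.
Bill 3, $4,804: 25% coinsurance on $4,804 = $1,201. Adding that to $2,588.75 gives $3,789.75, past the $2,850 cap; patient pays only $2,850 − $2,588.75 = $261.25.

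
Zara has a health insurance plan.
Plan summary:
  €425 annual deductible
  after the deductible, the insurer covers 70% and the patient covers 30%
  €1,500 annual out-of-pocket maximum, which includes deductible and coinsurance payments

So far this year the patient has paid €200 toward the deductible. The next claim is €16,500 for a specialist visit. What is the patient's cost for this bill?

€1,300

Remaining deductible: €425 − €200 = €225.
After the €225 deductible portion, €16,500 − €225 = €16,275 is subject to coinsurance.
Coinsurance: €16,275 × 30% = €4,882.50.
So the patient owes €225 + €4,882.50 = €5,107.50 before any cap.
That would bring total out-of-pocket to €5,307.50, past the €1,500 cap. The patient is capped at €1,500 − €200 = €1,300 on this claim.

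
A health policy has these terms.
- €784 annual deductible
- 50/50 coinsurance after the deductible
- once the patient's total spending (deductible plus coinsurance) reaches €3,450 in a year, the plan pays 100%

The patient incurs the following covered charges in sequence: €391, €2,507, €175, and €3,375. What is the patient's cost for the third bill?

#1 (€391): all of it applies to the deductible. Patient pays €391; OOP now €391.
#2 (€2,507): €393 finishes the deductible; €2,114 goes to coinsurance; coinsurance €2,114 × 50% = €1,057. Cost to patient: €1,450. OOP to date €1,841.
#3 (€175): deductible met; 50% of €175 = €87.50. Patient pays €87.50; OOP now €1,928.50.

€87.50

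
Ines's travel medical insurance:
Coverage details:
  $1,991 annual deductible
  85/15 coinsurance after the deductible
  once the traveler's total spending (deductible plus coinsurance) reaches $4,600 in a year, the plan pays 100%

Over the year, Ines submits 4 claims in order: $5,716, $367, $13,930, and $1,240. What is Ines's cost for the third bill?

Claim 1 — $5,716: $1,991 finishes the deductible; $3,725 goes to coinsurance; traveler's 15% is $558.75. Traveler owes $2,549.75 (running OOP $2,549.75).
Claim 2 — $367: deductible met; 15% of $367 = $55.05. Traveler owes $55.05 (running OOP $2,604.80).
Claim 3 — $13,930: 15% coinsurance on $13,930 = $2,089.50. That would push OOP to $4,694.30, over the $4,600 cap, so traveler pays $4,600 − $2,604.80 = $1,995.20.

$1,995.20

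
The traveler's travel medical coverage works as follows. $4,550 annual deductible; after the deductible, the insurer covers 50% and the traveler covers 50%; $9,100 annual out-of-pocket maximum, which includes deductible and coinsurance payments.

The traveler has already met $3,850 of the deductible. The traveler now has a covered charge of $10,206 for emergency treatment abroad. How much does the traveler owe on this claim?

Deductible still to meet: $4,550 − $3,850 = $700.
That leaves $10,206 − $700 = $9,506 for coinsurance.
Coinsurance: $9,506 × 50% = $4,753.
That puts the traveler's cost at $700 + $4,753 = $5,453 before any cap.
Adding $5,453 to the $3,850 already spent would give $9,303, which exceeds the $9,100 cap; the traveler pays just $9,100 − $3,850 = $5,250.

$5,250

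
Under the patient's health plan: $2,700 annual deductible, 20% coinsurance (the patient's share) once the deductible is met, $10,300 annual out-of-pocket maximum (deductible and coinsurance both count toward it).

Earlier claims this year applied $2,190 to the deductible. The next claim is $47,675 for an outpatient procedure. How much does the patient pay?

Deductible still to meet: $2,700 − $2,190 = $510.
That leaves $47,675 − $510 = $47,165 for coinsurance.
Patient's 20% share of $47,165 is $9,433.
So the patient owes $510 + $9,433 = $9,943 before any cap.
Adding $9,943 to the $2,190 already spent would give $12,133, which exceeds the $10,300 cap; the patient pays just $10,300 − $2,190 = $8,110.

$8,110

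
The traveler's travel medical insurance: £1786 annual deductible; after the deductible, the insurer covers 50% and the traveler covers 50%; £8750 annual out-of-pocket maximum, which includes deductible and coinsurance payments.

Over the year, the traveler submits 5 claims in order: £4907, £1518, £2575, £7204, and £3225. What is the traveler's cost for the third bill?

£1287.50

Claim 1 — £4907: £1786 finishes the deductible; £3121 goes to coinsurance; coinsurance £3121 × 50% = £1560.50. Cost to traveler: £3346.50. OOP to date £3346.50.
Claim 2 — £1518: 50% coinsurance on £1518 = £759. Traveler pays £759; OOP now £4105.50.
Claim 3 — £2575: deductible met; 50% of £2575 = £1287.50. Cost to traveler: £1287.50. OOP to date £5393.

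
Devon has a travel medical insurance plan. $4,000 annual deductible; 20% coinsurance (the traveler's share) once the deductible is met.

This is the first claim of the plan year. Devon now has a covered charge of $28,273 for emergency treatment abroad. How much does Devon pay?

$8,854.60

Nothing has been paid toward the $4,000 deductible, so the first $4,000 of this charge is applied there.
After the $4,000 deductible portion, $28,273 − $4,000 = $24,273 is subject to coinsurance.
20% of $24,273 = $4,854.60 falls to the traveler.
That puts the traveler's cost at $4,000 + $4,854.60 = $8,854.60.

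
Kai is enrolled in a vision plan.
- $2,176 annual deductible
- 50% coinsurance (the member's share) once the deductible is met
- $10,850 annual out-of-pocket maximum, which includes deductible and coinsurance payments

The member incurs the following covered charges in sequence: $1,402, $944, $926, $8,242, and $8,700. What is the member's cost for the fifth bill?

#1 ($1,402): entire amount goes to the deductible. Member pays $1,402; OOP now $1,402.
#2 ($944): $774 to deductible, leaving $170; 50% of $170 = $85. Cost to member: $859. OOP to date $2,261.
#3 ($926): deductible already satisfied, so member's share is 50% × $926 = $463. Member owes $463 (running OOP $2,724).
#4 ($8,242): deductible already satisfied, so member's share is 50% × $8,242 = $4,121. Member pays $4,121; OOP now $6,845.
#5 ($8,700): 50% coinsurance on $8,700 = $4,350. Adding that to $6,845 gives $11,195, past the $10,850 cap; member pays only $10,850 − $6,845 = $4,005.

$4,005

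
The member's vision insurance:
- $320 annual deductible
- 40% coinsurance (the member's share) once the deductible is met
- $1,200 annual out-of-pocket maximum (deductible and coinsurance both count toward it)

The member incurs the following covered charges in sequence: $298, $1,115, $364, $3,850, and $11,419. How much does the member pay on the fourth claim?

$297.20

#1 ($298): fully absorbed by the deductible. Member owes $298 (running OOP $298).
#2 ($1,115): $22 to deductible, leaving $1,093; member's 40% is $437.20. Member pays $459.20; OOP now $757.20.
#3 ($364): deductible already satisfied, so member's share is 40% × $364 = $145.60. Cost to member: $145.60. OOP to date $902.80.
#4 ($3,850): 40% coinsurance on $3,850 = $1,540. Adding that to $902.80 gives $2,442.80, past the $1,200 cap; member pays only $1,200 − $902.80 = $297.20.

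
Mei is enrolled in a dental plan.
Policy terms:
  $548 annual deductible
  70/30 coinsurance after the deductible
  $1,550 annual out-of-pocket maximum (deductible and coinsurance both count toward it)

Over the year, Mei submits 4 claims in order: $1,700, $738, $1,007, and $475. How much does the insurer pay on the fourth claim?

$342.10

Claim 1 — $1,700: $548 finishes the deductible; $1,152 goes to coinsurance; 30% of $1,152 = $345.60. Cost to patient: $893.60. OOP to date $893.60. Plan pays $1,700 − $893.60 = $806.40.
Claim 2 — $738: 30% coinsurance on $738 = $221.40. Patient pays $221.40; OOP now $1,115. Plan pays $738 − $221.40 = $516.60.
Claim 3 — $1,007: deductible already satisfied, so patient's share is 30% × $1,007 = $302.10. Patient owes $302.10 (running OOP $1,417.10). Plan pays $1,007 − $302.10 = $704.90.
Claim 4 — $475: deductible already satisfied, so patient's share is 30% × $475 = $142.50. OOP would hit $1,559.60 > $1,550, so the cap limits the patient to $1,550 − $1,417.10 = $132.90. Insurer: $475 − $132.90 = $342.10.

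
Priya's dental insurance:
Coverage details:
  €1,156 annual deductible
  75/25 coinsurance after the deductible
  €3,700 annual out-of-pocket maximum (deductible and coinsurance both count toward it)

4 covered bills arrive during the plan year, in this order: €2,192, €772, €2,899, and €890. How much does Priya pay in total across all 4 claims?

Claim 1 (€2,192): €1,156 finishes the deductible; €1,036 goes to coinsurance; coinsurance €1,036 × 25% = €259. Cost to patient: €1,415. OOP to date €1,415.
Claim 2 (€772): deductible already satisfied, so patient's share is 25% × €772 = €193. Cost to patient: €193. OOP to date €1,608.
Claim 3 (€2,899): 25% coinsurance on €2,899 = €724.75. Patient owes €724.75 (running OOP €2,332.75).
Claim 4 (€890): deductible met; 25% of €890 = €222.50. Patient owes €222.50 (running OOP €2,555.25).
Summing the patient's payments: €1,415 + €193 + €724.75 + €222.50 = €2,555.25.

€2,555.25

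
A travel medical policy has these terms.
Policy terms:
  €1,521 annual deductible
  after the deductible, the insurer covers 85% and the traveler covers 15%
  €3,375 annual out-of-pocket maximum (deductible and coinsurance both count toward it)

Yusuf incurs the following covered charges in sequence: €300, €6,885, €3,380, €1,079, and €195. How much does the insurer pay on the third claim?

Claim 1 — €300: fully absorbed by the deductible. Traveler pays €300; OOP now €300. Plan pays €300 − €300 = €0.
Claim 2 — €6,885: deductible takes €1,221, €5,664 remains; coinsurance €5,664 × 15% = €849.60. Traveler pays €2,070.60; OOP now €2,370.60. Insurer: €6,885 − €2,070.60 = €4,814.40.
Claim 3 — €3,380: 15% coinsurance on €3,380 = €507. Traveler owes €507 (running OOP €2,877.60). Plan pays €3,380 − €507 = €2,873.

€2,873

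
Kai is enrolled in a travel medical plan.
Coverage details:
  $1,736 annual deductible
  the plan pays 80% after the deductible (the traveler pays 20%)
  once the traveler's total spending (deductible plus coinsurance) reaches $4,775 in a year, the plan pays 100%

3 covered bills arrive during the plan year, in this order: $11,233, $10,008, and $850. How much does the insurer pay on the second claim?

Claim 1 ($11,233): $1,736 to deductible, leaving $9,497; traveler's 20% is $1,899.40. Cost to traveler: $3,635.40. OOP to date $3,635.40. Plan pays $11,233 − $3,635.40 = $7,597.60.
Claim 2 ($10,008): deductible already satisfied, so traveler's share is 20% × $10,008 = $2,001.60. OOP would hit $5,637 > $4,775, so the cap limits the traveler to $4,775 − $3,635.40 = $1,139.60. Insurer: $10,008 − $1,139.60 = $8,868.40.

$8,868.40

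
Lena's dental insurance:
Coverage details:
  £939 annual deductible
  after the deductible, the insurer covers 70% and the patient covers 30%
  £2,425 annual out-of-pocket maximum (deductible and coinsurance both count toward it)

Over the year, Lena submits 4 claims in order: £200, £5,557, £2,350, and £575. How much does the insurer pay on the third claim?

£2,309.40

#1 (£200): entire amount goes to the deductible. Cost to patient: £200. OOP to date £200. Plan pays £200 − £200 = £0.
#2 (£5,557): £739 finishes the deductible; £4,818 goes to coinsurance; coinsurance £4,818 × 30% = £1,445.40. Patient owes £2,184.40 (running OOP £2,384.40). Plan pays £5,557 − £2,184.40 = £3,372.60.
#3 (£2,350): deductible met; 30% of £2,350 = £705. Adding that to £2,384.40 gives £3,089.40, past the £2,425 cap; patient pays only £2,425 − £2,384.40 = £40.60. Insurer: £2,350 − £40.60 = £2,309.40.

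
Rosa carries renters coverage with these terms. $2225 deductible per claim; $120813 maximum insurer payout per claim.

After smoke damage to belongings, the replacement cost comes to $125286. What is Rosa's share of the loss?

$4473

Less the $2225 deductible: $125286 − $2225 = $123061.
The $120813 per-incident cap binds; insurer pays $120813.
Tenant's share is the uncovered remainder: $125286 − $120813 = $4473.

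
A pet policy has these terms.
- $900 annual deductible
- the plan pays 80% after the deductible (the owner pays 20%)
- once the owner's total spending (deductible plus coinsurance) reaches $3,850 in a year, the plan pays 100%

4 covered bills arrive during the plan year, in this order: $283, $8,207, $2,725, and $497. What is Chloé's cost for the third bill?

$545

Claim 1 — $283: fully absorbed by the deductible. Cost to owner: $283. OOP to date $283.
Claim 2 — $8,207: $617 to deductible, leaving $7,590; owner's 20% is $1,518. Owner pays $2,135; OOP now $2,418.
Claim 3 — $2,725: 20% coinsurance on $2,725 = $545. Owner pays $545; OOP now $2,963.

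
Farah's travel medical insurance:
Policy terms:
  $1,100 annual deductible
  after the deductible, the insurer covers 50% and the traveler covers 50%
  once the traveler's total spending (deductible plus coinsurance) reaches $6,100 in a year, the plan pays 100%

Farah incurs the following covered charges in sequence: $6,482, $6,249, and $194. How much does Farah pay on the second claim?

Bill 1, $6,482: $1,100 to deductible, leaving $5,382; traveler's 50% is $2,691. Cost to traveler: $3,791. OOP to date $3,791.
Bill 2, $6,249: deductible met; 50% of $6,249 = $3,124.50. OOP would hit $6,915.50 > $6,100, so the cap limits the traveler to $6,100 − $3,791 = $2,309.

$2,309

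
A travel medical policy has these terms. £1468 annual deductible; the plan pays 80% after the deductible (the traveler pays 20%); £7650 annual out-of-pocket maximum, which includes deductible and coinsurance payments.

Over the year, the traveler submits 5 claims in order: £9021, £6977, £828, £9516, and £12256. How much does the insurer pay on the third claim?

£662.40

Claim 1 (£9021): £1468 finishes the deductible; £7553 goes to coinsurance; 20% of £7553 = £1510.60. Traveler pays £2978.60; OOP now £2978.60. Plan pays £9021 − £2978.60 = £6042.40.
Claim 2 (£6977): 20% coinsurance on £6977 = £1395.40. Traveler pays £1395.40; OOP now £4374. Plan pays £6977 − £1395.40 = £5581.60.
Claim 3 (£828): deductible met; 20% of £828 = £165.60. Traveler owes £165.60 (running OOP £4539.60). Insurer: £828 − £165.60 = £662.40.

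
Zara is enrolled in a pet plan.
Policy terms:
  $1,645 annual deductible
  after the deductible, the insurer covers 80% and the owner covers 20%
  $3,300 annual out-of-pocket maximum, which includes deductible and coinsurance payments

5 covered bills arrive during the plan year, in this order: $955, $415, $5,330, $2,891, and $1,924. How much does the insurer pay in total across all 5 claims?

Claim 1 ($955): fully absorbed by the deductible. Owner owes $955 (running OOP $955). Insurer: $955 − $955 = $0.
Claim 2 ($415): all of it applies to the deductible. Cost to owner: $415. OOP to date $1,370. Insurer: $415 − $415 = $0.
Claim 3 ($5,330): deductible takes $275, $5,055 remains; coinsurance $5,055 × 20% = $1,011. Cost to owner: $1,286. OOP to date $2,656. Plan pays $5,330 − $1,286 = $4,044.
Claim 4 ($2,891): 20% coinsurance on $2,891 = $578.20. Owner owes $578.20 (running OOP $3,234.20). Insurer: $2,891 − $578.20 = $2,312.80.
Claim 5 ($1,924): deductible met; 20% of $1,924 = $384.80. That would push OOP to $3,619, over the $3,300 cap, so owner pays $3,300 − $3,234.20 = $65.80. Plan pays $1,924 − $65.80 = $1,858.20.
Insurer total = bills − owner's total = $11,515 − $3,300 = $8,215.

$8,215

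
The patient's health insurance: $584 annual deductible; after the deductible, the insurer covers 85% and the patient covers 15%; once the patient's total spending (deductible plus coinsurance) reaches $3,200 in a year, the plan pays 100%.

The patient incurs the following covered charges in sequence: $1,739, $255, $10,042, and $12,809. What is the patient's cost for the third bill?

$1,506.30

Bill 1, $1,739: deductible takes $584, $1,155 remains; patient's 15% is $173.25. Patient pays $757.25; OOP now $757.25.
Bill 2, $255: 15% coinsurance on $255 = $38.25. Cost to patient: $38.25. OOP to date $795.50.
Bill 3, $10,042: deductible met; 15% of $10,042 = $1,506.30. Cost to patient: $1,506.30. OOP to date $2,301.80.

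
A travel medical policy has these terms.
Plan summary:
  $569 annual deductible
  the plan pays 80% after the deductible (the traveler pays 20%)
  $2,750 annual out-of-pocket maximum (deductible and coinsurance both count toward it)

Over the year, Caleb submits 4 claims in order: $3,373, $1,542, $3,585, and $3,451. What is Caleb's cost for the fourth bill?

$594.80

Bill 1, $3,373: $569 to deductible, leaving $2,804; traveler's 20% is $560.80. Traveler owes $1,129.80 (running OOP $1,129.80).
Bill 2, $1,542: deductible met; 20% of $1,542 = $308.40. Cost to traveler: $308.40. OOP to date $1,438.20.
Bill 3, $3,585: deductible met; 20% of $3,585 = $717. Traveler pays $717; OOP now $2,155.20.
Bill 4, $3,451: deductible met; 20% of $3,451 = $690.20. That would push OOP to $2,845.40, over the $2,750 cap, so traveler pays $2,750 − $2,155.20 = $594.80.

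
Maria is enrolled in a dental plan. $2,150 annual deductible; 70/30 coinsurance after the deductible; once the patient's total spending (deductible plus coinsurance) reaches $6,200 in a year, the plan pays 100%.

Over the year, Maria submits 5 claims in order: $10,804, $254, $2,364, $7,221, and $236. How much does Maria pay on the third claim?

$709.20

#1 ($10,804): $2,150 to deductible, leaving $8,654; patient's 30% is $2,596.20. Patient pays $4,746.20; OOP now $4,746.20.
#2 ($254): deductible met; 30% of $254 = $76.20. Cost to patient: $76.20. OOP to date $4,822.40.
#3 ($2,364): deductible met; 30% of $2,364 = $709.20. Cost to patient: $709.20. OOP to date $5,531.60.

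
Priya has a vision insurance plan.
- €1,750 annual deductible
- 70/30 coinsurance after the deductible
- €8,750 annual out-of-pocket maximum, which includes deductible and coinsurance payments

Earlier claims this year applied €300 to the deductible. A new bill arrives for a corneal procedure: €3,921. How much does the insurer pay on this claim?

Deductible still to meet: €1,750 − €300 = €1,450.
The remaining €2,471 (= €3,921 − €1,450) moves to coinsurance.
Coinsurance: €2,471 × 30% = €741.30.
So the member owes €1,450 + €741.30 = €2,191.30 before any cap.
Cumulative spending €300 + €2,191.30 = €2,491.30 stays under the €8,750 maximum.
Insurer pays the balance: €3,921 − €2,191.30 = €1,729.70.

€1,729.70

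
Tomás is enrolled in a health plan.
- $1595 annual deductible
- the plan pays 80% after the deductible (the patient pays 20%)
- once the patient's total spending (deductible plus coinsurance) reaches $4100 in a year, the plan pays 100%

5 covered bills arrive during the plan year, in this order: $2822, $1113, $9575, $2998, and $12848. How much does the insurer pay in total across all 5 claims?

$25256

Claim 1 — $2822: deductible takes $1595, $1227 remains; coinsurance $1227 × 20% = $245.40. Cost to patient: $1840.40. OOP to date $1840.40. Plan pays $2822 − $1840.40 = $981.60.
Claim 2 — $1113: deductible already satisfied, so patient's share is 20% × $1113 = $222.60. Patient owes $222.60 (running OOP $2063). Plan pays $1113 − $222.60 = $890.40.
Claim 3 — $9575: 20% coinsurance on $9575 = $1915. Cost to patient: $1915. OOP to date $3978. Insurer: $9575 − $1915 = $7660.
Claim 4 — $2998: deductible already satisfied, so patient's share is 20% × $2998 = $599.60. Adding that to $3978 gives $4577.60, past the $4100 cap; patient pays only $4100 − $3978 = $122. Plan pays $2998 − $122 = $2876.
Claim 5 — $12848: 20% coinsurance on $12848 = $2569.60. OOP would hit $6669.60 > $4100, so the cap limits the patient to $4100 − $4100 = $0. Plan pays $12848 − $0 = $12848.
Insurer total: $981.60 + $890.40 + $7660 + $2876 + $12848 = $25256.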